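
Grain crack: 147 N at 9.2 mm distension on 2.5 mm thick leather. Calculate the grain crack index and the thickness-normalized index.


Crack index = 16.0 N/mm
Normalized index = 6.4 N/mm per mm

Crack index = 147 / 9.2 = 16.0 N/mm
Normalized = 16.0 / 2.5 = 6.4 N/mm per mm


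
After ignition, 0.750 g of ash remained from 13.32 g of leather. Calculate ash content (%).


5.63%


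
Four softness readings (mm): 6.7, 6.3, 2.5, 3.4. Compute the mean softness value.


4.73 mm

Sum = 6.7 + 6.3 + 2.5 + 3.4
Mean = 18.9 / 4 = 4.73 mm


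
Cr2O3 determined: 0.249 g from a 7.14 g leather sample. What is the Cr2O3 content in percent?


3.49%

Cr2O3% = 0.249 / 7.14 x 100
Cr2O3% = 3.49%


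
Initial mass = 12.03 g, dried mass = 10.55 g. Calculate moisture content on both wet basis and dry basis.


Wet basis = 12.3%
Dry basis = 14.0%


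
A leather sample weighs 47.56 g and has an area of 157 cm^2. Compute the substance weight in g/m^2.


3029.3 g/m^2

Substance weight = mass / area x 10000
SW = 47.56 / 157 x 10000
SW = 3029.3 g/m^2


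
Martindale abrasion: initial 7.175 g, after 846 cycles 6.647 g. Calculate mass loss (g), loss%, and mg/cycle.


Mass loss = 0.528 g
Loss = 7.36%
Rate = 0.624 mg/cycle

Loss = 7.175 - 6.647 = 0.528 g
Loss% = 0.528 / 7.175 x 100 = 7.36%
Rate = 0.528 / 846 x 1000 = 0.624 mg/cycle


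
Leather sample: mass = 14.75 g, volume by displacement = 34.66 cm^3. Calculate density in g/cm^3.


0.426 g/cm^3

Density = mass / volume
Density = 14.75 / 34.66 = 0.426 g/cm^3


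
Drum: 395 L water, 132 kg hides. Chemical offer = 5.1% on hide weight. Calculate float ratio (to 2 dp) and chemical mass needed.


Float ratio = 2.99
Chemical needed = 6.732 kg

Float ratio = 395 / 132 = 2.99
Chemical = 132 x 5.1 / 100 = 6.732 kg


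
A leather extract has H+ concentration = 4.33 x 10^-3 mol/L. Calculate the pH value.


pH = 2.36


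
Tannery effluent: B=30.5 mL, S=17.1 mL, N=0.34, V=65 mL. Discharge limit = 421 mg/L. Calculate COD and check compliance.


COD = (30.5 - 17.1) x 0.34 x 8000 / 65 = 560.7 mg/L
Limit: 421 mg/L
Compliant: No


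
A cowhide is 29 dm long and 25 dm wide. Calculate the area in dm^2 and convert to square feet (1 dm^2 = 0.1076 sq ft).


725 dm^2
78.01 sq ft

Area = 29 x 25 = 725 dm^2
Conversion: 725 x 0.1076 = 78.01 sq ft


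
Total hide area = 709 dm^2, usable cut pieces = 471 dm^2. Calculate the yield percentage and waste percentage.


Yield = 66.4%
Waste = 33.6%

Yield = 471 / 709 x 100 = 66.4%
Waste = 709 - 471 = 238 dm^2
Waste% = 100 - 66.4 = 33.6%


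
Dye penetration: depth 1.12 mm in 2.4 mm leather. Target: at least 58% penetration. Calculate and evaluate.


Penetration = 46.7%
Meets target: No


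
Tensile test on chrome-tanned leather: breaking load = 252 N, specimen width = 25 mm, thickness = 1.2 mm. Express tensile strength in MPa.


8.40 MPa

Cross-section = 25 x 1.2 = 30.0 mm^2
TS = 252 / 30.0 = 8.40 MPa
(1 N/mm^2 = 1 MPa)


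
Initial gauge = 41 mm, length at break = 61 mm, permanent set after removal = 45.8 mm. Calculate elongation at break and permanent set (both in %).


Elongation at break = (61 - 41) / 41 x 100 = 48.8%
Permanent set = (45.8 - 41) / 41 x 100 = 11.7%


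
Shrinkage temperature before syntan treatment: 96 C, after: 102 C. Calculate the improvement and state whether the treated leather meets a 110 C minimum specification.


Improvement = 6 C
Meets 110 C spec: No

Improvement = 102 - 96 = 6 C
Spec check: 102 C >= 110 C? No


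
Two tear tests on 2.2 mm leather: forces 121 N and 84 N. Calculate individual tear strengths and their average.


Tear 1 = 55.0 N/mm
Tear 2 = 38.2 N/mm
Average = 46.6 N/mm

Tear 1 = 121 / 2.2 = 55.0 N/mm
Tear 2 = 84 / 2.2 = 38.2 N/mm
Average = (55.0 + 38.2) / 2 = 46.6 N/mm


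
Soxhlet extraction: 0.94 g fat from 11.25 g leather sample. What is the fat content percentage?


8.4%

Fat content = 0.94 / 11.25 x 100
Fat = 8.4%


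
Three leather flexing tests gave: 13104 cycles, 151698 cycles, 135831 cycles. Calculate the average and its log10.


Average = 100211 cycles
log10 = 5.00

Average = (13104 + 151698 + 135831) / 3 = 100211 cycles
log10(100211) = 5.00


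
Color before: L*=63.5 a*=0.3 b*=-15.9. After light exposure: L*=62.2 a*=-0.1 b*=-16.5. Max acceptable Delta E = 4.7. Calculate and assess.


dL = -1.3, da = -0.4, db = -0.6
dE = sqrt((-1.3)^2 + (-0.4)^2 + (-0.6)^2) = 1.49
Max = 4.7
Passes: Yes


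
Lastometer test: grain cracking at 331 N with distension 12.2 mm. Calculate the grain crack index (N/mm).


Grain crack index = force / distension
Index = 331 / 12.2 = 27.1 N/mm


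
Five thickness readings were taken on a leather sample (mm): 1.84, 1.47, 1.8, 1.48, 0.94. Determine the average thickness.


Sum = 1.84 + 1.47 + 1.8 + 1.48 + 0.94 = 7.53
Average = 7.53 / 5 = 1.51 mm


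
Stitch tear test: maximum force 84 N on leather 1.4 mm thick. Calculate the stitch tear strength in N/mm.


Stitch tear strength = force / thickness
STS = 84 / 1.4 = 60.0 N/mm


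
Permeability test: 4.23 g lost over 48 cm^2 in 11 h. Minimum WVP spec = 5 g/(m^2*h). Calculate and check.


WVP = 4.23 / (48 x 11) x 10000 = 80.11 g/(m^2*h)
Minimum: 5 g/(m^2*h)
Meets spec: Yes


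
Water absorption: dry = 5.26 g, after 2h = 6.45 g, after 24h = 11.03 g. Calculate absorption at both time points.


2h absorption = 22.6%
24h absorption = 109.7%


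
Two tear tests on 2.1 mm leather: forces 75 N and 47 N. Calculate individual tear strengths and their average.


Tear 1 = 75 / 2.1 = 35.7 N/mm
Tear 2 = 47 / 2.1 = 22.4 N/mm
Average = (35.7 + 22.4) / 2 = 29.1 N/mm


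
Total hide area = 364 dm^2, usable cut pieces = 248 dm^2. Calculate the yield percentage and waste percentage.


Yield = 248 / 364 x 100 = 68.1%
Waste = 364 - 248 = 116 dm^2
Waste% = 100 - 68.1 = 31.9%


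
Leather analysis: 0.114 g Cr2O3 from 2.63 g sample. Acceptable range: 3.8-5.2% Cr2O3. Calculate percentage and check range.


Cr2O3 = 4.33%
Within range: Yes

Cr2O3% = 0.114 / 2.63 x 100 = 4.33%
Acceptable range: 3.8 to 5.2%
Within range: Yes


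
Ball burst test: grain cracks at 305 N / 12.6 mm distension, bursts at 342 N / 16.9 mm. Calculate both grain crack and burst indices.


Crack index = 305 / 12.6 = 24.2 N/mm
Burst index = 342 / 16.9 = 20.2 N/mm


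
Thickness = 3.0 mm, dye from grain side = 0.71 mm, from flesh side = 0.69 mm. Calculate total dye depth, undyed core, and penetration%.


Total dyed = 1.40 mm
Undyed core = 1.60 mm
Penetration = 46.7%


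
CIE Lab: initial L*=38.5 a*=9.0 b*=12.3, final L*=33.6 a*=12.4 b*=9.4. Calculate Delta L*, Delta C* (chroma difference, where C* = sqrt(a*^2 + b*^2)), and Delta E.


Delta L* = 33.6 - 38.5 = -4.9
C1* = sqrt((9.0)^2 + (12.3)^2) = 15.241
C2* = sqrt((12.4)^2 + (9.4)^2) = 15.560
Delta C* = 15.560 - 15.241 = 0.32
Delta E = sqrt((-4.9)^2 + (3.4)^2 + (-2.9)^2) = 6.63


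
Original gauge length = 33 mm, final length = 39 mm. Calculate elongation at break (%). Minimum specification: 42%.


Extension = 39 - 33 = 6 mm
Elongation = 6 / 33 x 100 = 18.2%
Minimum required: 42%
Meets specification: No


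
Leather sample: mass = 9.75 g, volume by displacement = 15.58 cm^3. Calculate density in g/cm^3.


Density = mass / volume
Density = 9.75 / 15.58 = 0.626 g/cm^3


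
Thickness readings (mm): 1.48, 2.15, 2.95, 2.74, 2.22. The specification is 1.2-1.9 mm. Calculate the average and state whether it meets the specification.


Sum = 11.54
Average = 11.54 / 5 = 2.31 mm
Specification range: 1.2 to 1.9 mm
Within spec: No


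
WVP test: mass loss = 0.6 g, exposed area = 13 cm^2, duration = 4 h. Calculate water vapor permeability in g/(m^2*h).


115.38 g/(m^2*h)


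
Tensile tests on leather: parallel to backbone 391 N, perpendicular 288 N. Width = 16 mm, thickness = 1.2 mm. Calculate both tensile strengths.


Parallel = 20.36 N/mm^2
Perpendicular = 15.00 N/mm^2

Area = 16 x 1.2 = 19.2 mm^2
TS (parallel) = 391 / 19.2 = 20.36 N/mm^2
TS (perpendicular) = 288 / 19.2 = 15.00 N/mm^2


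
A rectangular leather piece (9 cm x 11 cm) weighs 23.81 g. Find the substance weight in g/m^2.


Area = 9 x 11 = 99 cm^2
SW = 23.81 / 99 x 10000 = 2405.1 g/m^2


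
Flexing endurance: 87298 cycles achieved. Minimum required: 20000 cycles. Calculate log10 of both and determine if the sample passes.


Achieved: log10 = 4.94
Required: log10 = 4.30
Passes: Yes


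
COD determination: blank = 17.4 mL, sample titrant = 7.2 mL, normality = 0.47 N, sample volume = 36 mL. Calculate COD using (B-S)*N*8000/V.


1065.3 mg/L

COD = (17.4 - 7.2) x 0.47 x 8000 / 36
COD = 10.2 x 0.47 x 8000 / 36
COD = 1065.3 mg/L


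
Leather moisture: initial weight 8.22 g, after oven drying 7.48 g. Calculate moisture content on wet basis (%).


9.0%

Moisture = 8.22 - 7.48 = 0.74 g
MC = 0.74 / 8.22 x 100 = 9.0%


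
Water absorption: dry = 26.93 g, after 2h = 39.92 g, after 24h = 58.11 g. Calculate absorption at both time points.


WA (2h) = (39.92 - 26.93) / 26.93 x 100 = 48.2%
WA (24h) = (58.11 - 26.93) / 26.93 x 100 = 115.8%


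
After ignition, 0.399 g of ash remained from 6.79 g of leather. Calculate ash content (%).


5.88%

Ash% = 0.399 / 6.79 x 100
Ash% = 5.88%


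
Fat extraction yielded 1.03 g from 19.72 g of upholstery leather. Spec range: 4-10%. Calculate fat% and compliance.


Fat% = 1.03 / 19.72 x 100 = 5.2%
Spec range: 4-10%
Compliant: Yes


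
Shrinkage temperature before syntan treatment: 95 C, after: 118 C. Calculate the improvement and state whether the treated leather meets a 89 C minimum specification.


Improvement = 118 - 95 = 23 C
Spec check: 118 C >= 89 C? Yes


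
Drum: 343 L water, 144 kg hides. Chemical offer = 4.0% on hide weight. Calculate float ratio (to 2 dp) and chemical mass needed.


Float ratio = 2.38
Chemical needed = 5.76 kg


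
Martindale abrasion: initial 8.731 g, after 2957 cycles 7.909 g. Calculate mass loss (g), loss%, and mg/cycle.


Mass loss = 0.822 g
Loss = 9.41%
Rate = 0.278 mg/cycle


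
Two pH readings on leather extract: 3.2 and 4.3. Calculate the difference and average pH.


Difference = 1.1
Average pH = 3.75


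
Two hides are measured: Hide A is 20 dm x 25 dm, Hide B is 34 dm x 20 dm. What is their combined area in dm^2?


Hide A area = 20 x 25 = 500 dm^2
Hide B area = 34 x 20 = 680 dm^2
Total = 500 + 680 = 1180 dm^2


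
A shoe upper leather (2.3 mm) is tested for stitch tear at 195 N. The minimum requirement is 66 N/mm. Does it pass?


STS = 195 / 2.3 = 84.8 N/mm
Minimum required: 66 N/mm
Passes: Yes


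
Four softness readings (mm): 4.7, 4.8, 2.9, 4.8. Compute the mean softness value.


4.30 mm

Sum = 4.7 + 4.8 + 2.9 + 4.8
Mean = 17.2 / 4 = 4.30 mm


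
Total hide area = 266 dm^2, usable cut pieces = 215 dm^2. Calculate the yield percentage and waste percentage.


Yield = 215 / 266 x 100 = 80.8%
Waste = 266 - 215 = 51 dm^2
Waste% = 100 - 80.8 = 19.2%


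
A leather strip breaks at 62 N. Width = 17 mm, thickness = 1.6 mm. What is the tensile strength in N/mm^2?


2.28 N/mm^2

Cross-sectional area = 17 x 1.6 = 27.2 mm^2
Tensile strength = 62 / 27.2 = 2.28 N/mm^2


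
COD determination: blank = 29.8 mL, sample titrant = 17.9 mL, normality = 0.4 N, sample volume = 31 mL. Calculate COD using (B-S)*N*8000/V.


1228.4 mg/L

COD = (29.8 - 17.9) x 0.4 x 8000 / 31
COD = 11.9 x 0.4 x 8000 / 31
COD = 1228.4 mg/L


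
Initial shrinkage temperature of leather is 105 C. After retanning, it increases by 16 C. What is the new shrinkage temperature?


121 C


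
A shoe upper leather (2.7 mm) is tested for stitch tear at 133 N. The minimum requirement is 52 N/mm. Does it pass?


STS = 133 / 2.7 = 49.3 N/mm
Minimum required: 52 N/mm
Passes: No


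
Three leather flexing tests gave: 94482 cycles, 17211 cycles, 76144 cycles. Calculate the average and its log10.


Average = (94482 + 17211 + 76144) / 3 = 62612 cycles
log10(62612) = 4.80


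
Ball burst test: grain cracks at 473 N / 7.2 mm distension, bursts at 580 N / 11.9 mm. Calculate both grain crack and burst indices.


Crack index = 473 / 7.2 = 65.7 N/mm
Burst index = 580 / 11.9 = 48.7 N/mm


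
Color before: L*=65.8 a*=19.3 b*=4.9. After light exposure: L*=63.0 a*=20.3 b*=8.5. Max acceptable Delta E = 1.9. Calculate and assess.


Delta E = 4.67
Passes: No

dL = -2.8, da = 1.0, db = 3.6
dE = sqrt((-2.8)^2 + (1.0)^2 + (3.6)^2) = 4.67
Max = 1.9
Passes: No


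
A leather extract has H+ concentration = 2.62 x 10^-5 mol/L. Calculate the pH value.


pH = -log10[H+]
pH = -log10(2.62 x 10^-5) = 4.58


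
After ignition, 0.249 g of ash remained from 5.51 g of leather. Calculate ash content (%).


4.52%


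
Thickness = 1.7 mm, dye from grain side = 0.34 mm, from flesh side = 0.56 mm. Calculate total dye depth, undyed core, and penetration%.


Total dyed = 0.34 + 0.56 = 0.90 mm
Undyed core = 1.7 - 0.90 = 0.80 mm
Penetration = 0.90 / 1.7 x 100 = 52.9%


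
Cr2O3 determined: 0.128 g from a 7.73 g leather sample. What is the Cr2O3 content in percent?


Cr2O3% = 0.128 / 7.73 x 100
Cr2O3% = 1.66%


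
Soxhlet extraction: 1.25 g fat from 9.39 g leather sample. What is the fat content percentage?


Fat content = 1.25 / 9.39 x 100
Fat = 13.3%


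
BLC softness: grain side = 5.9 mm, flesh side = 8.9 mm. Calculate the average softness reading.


7.40 mm

Average = (5.9 + 8.9) / 2
Average = 7.40 mm


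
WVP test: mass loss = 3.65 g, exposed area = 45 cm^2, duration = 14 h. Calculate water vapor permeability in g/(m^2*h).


WVP = mass_loss / (area x time) x 10000
WVP = 3.65 / (45 x 14) x 10000
WVP = 3.65 / 630 x 10000 = 57.94 g/(m^2*h)


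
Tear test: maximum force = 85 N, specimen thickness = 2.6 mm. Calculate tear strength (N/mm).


32.7 N/mm

Tear strength = force / thickness
Tear = 85 / 2.6 = 32.7 N/mm


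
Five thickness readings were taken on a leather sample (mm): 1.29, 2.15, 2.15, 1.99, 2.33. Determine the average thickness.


Sum = 1.29 + 2.15 + 2.15 + 1.99 + 2.33 = 9.91
Average = 9.91 / 5 = 1.98 mm


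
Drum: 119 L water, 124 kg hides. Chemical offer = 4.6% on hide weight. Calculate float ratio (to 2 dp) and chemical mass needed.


Float ratio = 0.96
Chemical needed = 5.704 kg

Float ratio = 119 / 124 = 0.96
Chemical = 124 x 4.6 / 100 = 5.704 kg


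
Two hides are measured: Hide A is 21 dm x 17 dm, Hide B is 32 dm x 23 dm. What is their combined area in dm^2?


Hide A area = 21 x 17 = 357 dm^2
Hide B area = 32 x 23 = 736 dm^2
Total = 357 + 736 = 1093 dm^2


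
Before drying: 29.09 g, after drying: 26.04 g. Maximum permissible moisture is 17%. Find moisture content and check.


Moisture content = 10.5%
Acceptable: Yes

MC = (29.09 - 26.04) / 29.09 x 100 = 10.5%
Maximum: 17%
Acceptable: Yes


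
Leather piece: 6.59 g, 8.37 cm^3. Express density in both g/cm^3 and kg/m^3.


Density = 6.59 / 8.37 = 0.787 g/cm^3
Convert: 0.787 x 1000 = 787 kg/m^3


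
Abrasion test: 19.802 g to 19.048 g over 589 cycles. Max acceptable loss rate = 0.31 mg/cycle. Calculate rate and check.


Loss = 19.802 - 19.048 = 0.754 g
Rate = 0.754 g / 589 cycles x 1000 = 1.280 mg/cycle
Max = 0.31 mg/cycle
Passes: No


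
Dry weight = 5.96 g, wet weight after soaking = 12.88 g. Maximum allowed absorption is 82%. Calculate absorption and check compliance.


WA = (12.88 - 5.96) / 5.96 x 100 = 116.1%
Maximum allowed: 82%
Compliant: No


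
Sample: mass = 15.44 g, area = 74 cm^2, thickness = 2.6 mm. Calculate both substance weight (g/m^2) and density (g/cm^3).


SW = 15.44 / 74 x 10000 = 2086.5 g/m^2
Volume = 74 x 2.6 / 10 = 19.24 cm^3
Density = 15.44 / 19.24 = 0.802 g/cm^3


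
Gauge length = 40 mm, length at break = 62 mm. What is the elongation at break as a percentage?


55.0%


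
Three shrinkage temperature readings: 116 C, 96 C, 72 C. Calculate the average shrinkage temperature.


Average = (116 + 96 + 72) / 3
Average = 284 / 3 = 94.7 C


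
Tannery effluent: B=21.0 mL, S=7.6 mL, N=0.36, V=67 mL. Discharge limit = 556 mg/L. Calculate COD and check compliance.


COD = (21.0 - 7.6) x 0.36 x 8000 / 67 = 576.0 mg/L
Limit: 556 mg/L
Compliant: No


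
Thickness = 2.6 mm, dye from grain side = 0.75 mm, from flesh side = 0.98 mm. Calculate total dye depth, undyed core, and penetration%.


Total dyed = 0.75 + 0.98 = 1.73 mm
Undyed core = 2.6 - 1.73 = 0.87 mm
Penetration = 1.73 / 2.6 x 100 = 66.5%


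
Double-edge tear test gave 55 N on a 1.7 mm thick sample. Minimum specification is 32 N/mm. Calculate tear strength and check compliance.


Tear strength = 55 / 1.7 = 32.4 N/mm
Required minimum = 32 N/mm
Compliant: Yes


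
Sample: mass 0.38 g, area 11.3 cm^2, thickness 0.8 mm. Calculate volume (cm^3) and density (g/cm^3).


Volume = 0.904 cm^3
Density = 0.420 g/cm^3


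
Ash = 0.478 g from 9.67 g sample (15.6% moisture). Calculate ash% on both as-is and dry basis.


As-is ash = 4.94%
Dry-basis ash = 5.86%

As-is ash% = 0.478 / 9.67 x 100 = 4.94%
Dry mass = 9.67 x (100 - 15.6) / 100 = 8.16148 g
Dry-basis ash% = 0.478 / 8.16148 x 100 = 5.86%


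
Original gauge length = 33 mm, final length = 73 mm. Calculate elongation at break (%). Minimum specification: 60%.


Extension = 73 - 33 = 40 mm
Elongation = 40 / 33 x 100 = 121.2%
Minimum required: 60%
Meets specification: Yes


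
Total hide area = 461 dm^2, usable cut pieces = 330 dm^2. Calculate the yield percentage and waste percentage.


Yield = 330 / 461 x 100 = 71.6%
Waste = 461 - 330 = 131 dm^2
Waste% = 100 - 71.6 = 28.4%


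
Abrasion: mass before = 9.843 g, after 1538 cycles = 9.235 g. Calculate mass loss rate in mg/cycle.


0.395 mg/cycle


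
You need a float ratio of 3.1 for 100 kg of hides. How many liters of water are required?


310.0 L


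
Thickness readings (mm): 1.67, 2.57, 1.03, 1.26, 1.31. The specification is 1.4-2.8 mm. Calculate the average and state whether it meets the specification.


Average = 1.57 mm
Within specification: Yes

Sum = 7.84
Average = 7.84 / 5 = 1.57 mm
Specification range: 1.4 to 2.8 mm
Within spec: Yes


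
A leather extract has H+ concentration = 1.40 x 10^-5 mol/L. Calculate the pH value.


pH = -log10[H+]
pH = -log10(1.40 x 10^-5) = 4.85


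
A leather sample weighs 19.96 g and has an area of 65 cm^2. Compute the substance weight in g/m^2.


3070.8 g/m^2


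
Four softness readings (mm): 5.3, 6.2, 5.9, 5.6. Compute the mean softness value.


5.75 mm

Sum = 5.3 + 6.2 + 5.9 + 5.6
Mean = 23.0 / 4 = 5.75 mm


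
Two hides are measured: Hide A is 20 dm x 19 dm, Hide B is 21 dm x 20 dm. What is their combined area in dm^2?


Hide A area = 20 x 19 = 380 dm^2
Hide B area = 21 x 20 = 420 dm^2
Total = 380 + 420 = 800 dm^2


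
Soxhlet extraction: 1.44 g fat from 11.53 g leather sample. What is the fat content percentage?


12.5%

Fat content = 1.44 / 11.53 x 100
Fat = 12.5%


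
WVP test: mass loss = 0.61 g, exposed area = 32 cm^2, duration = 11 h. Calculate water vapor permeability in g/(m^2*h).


WVP = mass_loss / (area x time) x 10000
WVP = 0.61 / (32 x 11) x 10000
WVP = 0.61 / 352 x 10000 = 17.33 g/(m^2*h)


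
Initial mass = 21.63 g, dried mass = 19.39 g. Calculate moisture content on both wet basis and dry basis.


Moisture lost = 21.63 - 19.39 = 2.24 g
Wet basis MC = 2.24 / 21.63 x 100 = 10.4%
Dry basis MC = 2.24 / 19.39 x 100 = 11.6%


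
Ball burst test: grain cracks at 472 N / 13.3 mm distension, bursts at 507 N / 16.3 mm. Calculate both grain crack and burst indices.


Crack index = 472 / 13.3 = 35.5 N/mm
Burst index = 507 / 16.3 = 31.1 N/mm


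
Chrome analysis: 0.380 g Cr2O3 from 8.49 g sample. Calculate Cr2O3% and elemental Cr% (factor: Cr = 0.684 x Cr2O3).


Cr2O3% = 0.380 / 8.49 x 100 = 4.48%
Cr% = 4.48 x 0.684 = 3.06%


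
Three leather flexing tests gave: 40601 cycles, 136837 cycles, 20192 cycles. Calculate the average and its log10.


Average = 65877 cycles
log10 = 4.82

Average = (40601 + 136837 + 20192) / 3 = 65877 cycles
log10(65877) = 4.82


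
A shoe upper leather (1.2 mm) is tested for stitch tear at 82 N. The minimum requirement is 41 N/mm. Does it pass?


STS = 82 / 1.2 = 68.3 N/mm
Minimum required: 41 N/mm
Passes: Yes


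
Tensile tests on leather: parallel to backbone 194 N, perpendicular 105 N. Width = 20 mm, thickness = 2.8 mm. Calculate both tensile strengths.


Area = 20 x 2.8 = 56.0 mm^2
TS (parallel) = 194 / 56.0 = 3.46 N/mm^2
TS (perpendicular) = 105 / 56.0 = 1.88 N/mm^2


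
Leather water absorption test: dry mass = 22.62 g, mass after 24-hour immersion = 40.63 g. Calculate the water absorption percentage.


Water absorbed = 40.63 - 22.62 = 18.01 g
WA% = 18.01 / 22.62 x 100 = 79.6%


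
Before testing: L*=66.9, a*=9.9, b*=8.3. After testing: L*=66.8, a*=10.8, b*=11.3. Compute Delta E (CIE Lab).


Delta E = 3.13


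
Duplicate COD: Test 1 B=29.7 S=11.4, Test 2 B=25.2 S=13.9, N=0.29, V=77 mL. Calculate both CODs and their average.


COD1 = (29.7 - 11.4) x 0.29 x 8000 / 77 = 551.4 mg/L
COD2 = (25.2 - 13.9) x 0.29 x 8000 / 77 = 340.5 mg/L
Average = (551.4 + 340.5) / 2 = 446.0 mg/L


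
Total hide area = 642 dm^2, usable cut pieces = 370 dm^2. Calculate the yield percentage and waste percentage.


Yield = 57.6%
Waste = 42.4%

Yield = 370 / 642 x 100 = 57.6%
Waste = 642 - 370 = 272 dm^2
Waste% = 100 - 57.6 = 42.4%


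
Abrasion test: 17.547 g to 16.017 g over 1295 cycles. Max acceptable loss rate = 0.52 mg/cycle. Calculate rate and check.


Loss = 17.547 - 16.017 = 1.530 g
Rate = 1.530 g / 1295 cycles x 1000 = 1.181 mg/cycle
Max = 0.52 mg/cycle
Passes: No


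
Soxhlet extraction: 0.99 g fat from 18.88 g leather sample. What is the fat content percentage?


5.2%


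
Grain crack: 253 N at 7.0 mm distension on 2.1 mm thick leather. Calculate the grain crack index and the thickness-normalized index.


Crack index = 253 / 7.0 = 36.1 N/mm
Normalized = 36.1 / 2.1 = 17.2 N/mm per mm


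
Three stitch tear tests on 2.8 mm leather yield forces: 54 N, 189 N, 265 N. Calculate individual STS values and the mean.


STS1 = 19.3 N/mm
STS2 = 67.5 N/mm
STS3 = 94.6 N/mm
Mean = 60.5 N/mm

STS1 = 54 / 2.8 = 19.3 N/mm
STS2 = 189 / 2.8 = 67.5 N/mm
STS3 = 265 / 2.8 = 94.6 N/mm
Mean = (19.3 + 67.5 + 94.6) / 3 = 60.5 N/mm


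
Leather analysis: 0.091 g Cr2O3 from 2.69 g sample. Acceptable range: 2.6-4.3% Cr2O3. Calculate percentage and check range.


Cr2O3 = 3.38%
Within range: Yes


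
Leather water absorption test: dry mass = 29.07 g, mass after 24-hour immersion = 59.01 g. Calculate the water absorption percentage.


Water absorbed = 59.01 - 29.07 = 29.94 g
WA% = 29.94 / 29.07 x 100 = 103.0%


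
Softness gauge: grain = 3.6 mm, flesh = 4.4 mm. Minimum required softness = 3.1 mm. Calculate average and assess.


Average softness = 4.00 mm
Meets requirement: Yes

Average = (3.6 + 4.4) / 2 = 4.00 mm
Minimum = 3.1 mm
Meets requirement: Yes


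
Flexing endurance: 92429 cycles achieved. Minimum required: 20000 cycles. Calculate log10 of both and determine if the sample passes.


log10(92429) = 4.97
log10(20000) = 4.30
Passes: Yes


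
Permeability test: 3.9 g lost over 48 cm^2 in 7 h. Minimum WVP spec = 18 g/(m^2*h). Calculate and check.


WVP = 116.07 g/(m^2*h)
Meets specification: Yes

WVP = 3.9 / (48 x 7) x 10000 = 116.07 g/(m^2*h)
Minimum: 18 g/(m^2*h)
Meets spec: Yes


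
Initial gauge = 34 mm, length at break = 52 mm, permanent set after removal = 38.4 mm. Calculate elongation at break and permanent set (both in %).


Elongation at break = 52.9%
Permanent set = 12.9%

Elongation at break = (52 - 34) / 34 x 100 = 52.9%
Permanent set = (38.4 - 34) / 34 x 100 = 12.9%


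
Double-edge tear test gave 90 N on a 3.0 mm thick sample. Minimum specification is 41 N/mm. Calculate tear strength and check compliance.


Tear strength = 90 / 3.0 = 30.0 N/mm
Required minimum = 41 N/mm
Compliant: No


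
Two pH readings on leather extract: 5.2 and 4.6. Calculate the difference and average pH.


Difference = 0.6
Average pH = 4.90

Difference = |5.2 - 4.6| = 0.6
Average = (5.2 + 4.6) / 2 = 4.90


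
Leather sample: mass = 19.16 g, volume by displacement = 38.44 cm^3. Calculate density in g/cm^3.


0.498 g/cm^3

Density = mass / volume
Density = 19.16 / 38.44 = 0.498 g/cm^3


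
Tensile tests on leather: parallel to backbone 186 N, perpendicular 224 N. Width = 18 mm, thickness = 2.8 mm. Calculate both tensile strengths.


Area = 18 x 2.8 = 50.4 mm^2
TS (parallel) = 186 / 50.4 = 3.69 N/mm^2
TS (perpendicular) = 224 / 50.4 = 4.44 N/mm^2


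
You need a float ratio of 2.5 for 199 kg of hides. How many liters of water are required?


497.5 L


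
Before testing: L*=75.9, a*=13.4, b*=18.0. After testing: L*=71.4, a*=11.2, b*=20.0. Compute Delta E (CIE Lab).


Delta E = 5.39

dL = 71.4 - 75.9 = -4.5
da = 11.2 - 13.4 = -2.2
db = 20.0 - 18.0 = 2.0
dE = sqrt((-4.5)^2 + (-2.2)^2 + (2.0)^2) = 5.39


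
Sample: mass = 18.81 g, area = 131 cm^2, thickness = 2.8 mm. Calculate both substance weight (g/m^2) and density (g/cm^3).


SW = 18.81 / 131 x 10000 = 1435.9 g/m^2
Volume = 131 x 2.8 / 10 = 36.68 cm^3
Density = 18.81 / 36.68 = 0.513 g/cm^3


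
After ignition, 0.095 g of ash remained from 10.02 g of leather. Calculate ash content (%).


0.95%

Ash% = 0.095 / 10.02 x 100
Ash% = 0.95%


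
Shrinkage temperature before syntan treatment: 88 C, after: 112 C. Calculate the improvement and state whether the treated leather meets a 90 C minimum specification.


Improvement = 112 - 88 = 24 C
Spec check: 112 C >= 90 C? Yes


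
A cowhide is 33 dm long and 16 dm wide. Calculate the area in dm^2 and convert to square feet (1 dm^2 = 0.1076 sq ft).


Area = 33 x 16 = 528 dm^2
Conversion: 528 x 0.1076 = 56.81 sq ft


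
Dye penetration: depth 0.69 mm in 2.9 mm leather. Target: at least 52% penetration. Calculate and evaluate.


Penetration = 23.8%
Meets target: No


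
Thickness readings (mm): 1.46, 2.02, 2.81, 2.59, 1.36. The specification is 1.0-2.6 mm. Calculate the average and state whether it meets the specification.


Average = 2.05 mm
Within specification: Yes


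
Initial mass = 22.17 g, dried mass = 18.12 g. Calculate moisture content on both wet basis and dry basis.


Moisture lost = 22.17 - 18.12 = 4.05 g
Wet basis MC = 4.05 / 22.17 x 100 = 18.3%
Dry basis MC = 4.05 / 18.12 x 100 = 22.4%


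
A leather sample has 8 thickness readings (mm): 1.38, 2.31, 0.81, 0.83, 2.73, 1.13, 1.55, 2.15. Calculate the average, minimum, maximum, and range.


Average = 1.61 mm
Min = 0.81 mm
Max = 2.73 mm
Range = 1.92 mm

Sum = 12.89
Average = 12.89 / 8 = 1.61 mm
Minimum = 0.81 mm
Maximum = 2.73 mm
Range = 2.73 - 0.81 = 1.92 mm


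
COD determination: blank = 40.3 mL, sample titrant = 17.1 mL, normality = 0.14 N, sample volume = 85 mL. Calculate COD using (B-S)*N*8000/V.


COD = (40.3 - 17.1) x 0.14 x 8000 / 85
COD = 23.2 x 0.14 x 8000 / 85
COD = 305.7 mg/L


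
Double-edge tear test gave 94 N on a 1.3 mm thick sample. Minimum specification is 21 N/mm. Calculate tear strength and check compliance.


Tear strength = 72.3 N/mm
Compliant: Yes

Tear strength = 94 / 1.3 = 72.3 N/mm
Required minimum = 21 N/mm
Compliant: Yes


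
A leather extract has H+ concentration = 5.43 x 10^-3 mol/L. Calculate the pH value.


pH = -log10[H+]
pH = -log10(5.43 x 10^-3) = 2.27


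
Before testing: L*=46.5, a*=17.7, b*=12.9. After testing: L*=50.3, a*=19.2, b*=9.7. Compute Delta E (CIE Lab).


dL = 50.3 - 46.5 = 3.8
da = 19.2 - 17.7 = 1.5
db = 9.7 - 12.9 = -3.2
dE = sqrt((3.8)^2 + (1.5)^2 + (-3.2)^2) = 5.19


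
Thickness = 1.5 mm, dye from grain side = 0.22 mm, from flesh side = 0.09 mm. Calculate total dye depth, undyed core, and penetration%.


Total dyed = 0.22 + 0.09 = 0.31 mm
Undyed core = 1.5 - 0.31 = 1.19 mm
Penetration = 0.31 / 1.5 x 100 = 20.7%


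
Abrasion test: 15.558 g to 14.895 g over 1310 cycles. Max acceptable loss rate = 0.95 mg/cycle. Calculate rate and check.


Loss = 15.558 - 14.895 = 0.663 g
Rate = 0.663 g / 1310 cycles x 1000 = 0.506 mg/cycle
Max = 0.95 mg/cycle
Passes: Yes


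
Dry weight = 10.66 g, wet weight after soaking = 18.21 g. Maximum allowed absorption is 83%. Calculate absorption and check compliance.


WA = (18.21 - 10.66) / 10.66 x 100 = 70.8%
Maximum allowed: 83%
Compliant: Yes


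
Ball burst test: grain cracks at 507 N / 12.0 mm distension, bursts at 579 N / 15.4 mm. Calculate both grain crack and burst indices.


Crack index = 42.3 N/mm
Burst index = 37.6 N/mm

Crack index = 507 / 12.0 = 42.3 N/mm
Burst index = 579 / 15.4 = 37.6 N/mm


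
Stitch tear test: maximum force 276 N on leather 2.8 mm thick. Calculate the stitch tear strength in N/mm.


98.6 N/mm


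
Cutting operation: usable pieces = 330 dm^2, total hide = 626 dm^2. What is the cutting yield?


Yield = usable / total x 100
Yield = 330 / 626 x 100 = 52.7%


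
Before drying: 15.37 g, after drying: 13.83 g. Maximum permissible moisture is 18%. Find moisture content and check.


MC = (15.37 - 13.83) / 15.37 x 100 = 10.0%
Maximum: 18%
Acceptable: Yes


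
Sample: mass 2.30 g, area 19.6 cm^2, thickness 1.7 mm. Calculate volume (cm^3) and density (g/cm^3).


Volume = 3.332 cm^3
Density = 0.690 g/cm^3


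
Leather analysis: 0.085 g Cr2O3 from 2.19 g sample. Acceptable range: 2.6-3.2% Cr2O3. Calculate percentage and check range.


Cr2O3% = 0.085 / 2.19 x 100 = 3.88%
Acceptable range: 2.6 to 3.2%
Within range: No


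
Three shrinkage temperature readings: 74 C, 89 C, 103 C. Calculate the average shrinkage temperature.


Average = (74 + 89 + 103) / 3
Average = 266 / 3 = 88.7 C


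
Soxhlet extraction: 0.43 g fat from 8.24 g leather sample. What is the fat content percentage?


Fat content = 0.43 / 8.24 x 100
Fat = 5.2%


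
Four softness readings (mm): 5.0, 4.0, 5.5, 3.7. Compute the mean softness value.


Sum = 5.0 + 4.0 + 5.5 + 3.7
Mean = 18.2 / 4 = 4.55 mm


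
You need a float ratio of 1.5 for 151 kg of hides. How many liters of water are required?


Water = hide weight x target ratio
Water = 151 x 1.5 = 226.5 L


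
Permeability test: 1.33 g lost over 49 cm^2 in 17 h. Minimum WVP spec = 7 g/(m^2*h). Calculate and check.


WVP = 15.97 g/(m^2*h)
Meets specification: Yes

WVP = 1.33 / (49 x 17) x 10000 = 15.97 g/(m^2*h)
Minimum: 7 g/(m^2*h)
Meets spec: Yes


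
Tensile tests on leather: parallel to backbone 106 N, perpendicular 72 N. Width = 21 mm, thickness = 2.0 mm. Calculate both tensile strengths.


Parallel = 2.52 N/mm^2
Perpendicular = 1.71 N/mm^2

Area = 21 x 2.0 = 42.0 mm^2
TS (parallel) = 106 / 42.0 = 2.52 N/mm^2
TS (perpendicular) = 72 / 42.0 = 1.71 N/mm^2


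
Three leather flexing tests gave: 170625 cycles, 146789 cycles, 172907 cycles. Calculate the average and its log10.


Average = (170625 + 146789 + 172907) / 3 = 163440 cycles
log10(163440) = 5.21


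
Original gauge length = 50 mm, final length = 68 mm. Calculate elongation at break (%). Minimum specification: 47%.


Elongation = 36.0%
Meets spec: No

Extension = 68 - 50 = 18 mm
Elongation = 18 / 50 x 100 = 36.0%
Minimum required: 47%
Meets specification: No


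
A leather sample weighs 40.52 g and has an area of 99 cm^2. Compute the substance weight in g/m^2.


Substance weight = mass / area x 10000
SW = 40.52 / 99 x 10000
SW = 4092.9 g/m^2


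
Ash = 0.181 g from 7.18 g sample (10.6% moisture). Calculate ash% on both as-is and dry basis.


As-is ash = 2.52%
Dry-basis ash = 2.82%

As-is ash% = 0.181 / 7.18 x 100 = 2.52%
Dry mass = 7.18 x (100 - 10.6) / 100 = 6.41892 g
Dry-basis ash% = 0.181 / 6.41892 x 100 = 2.82%


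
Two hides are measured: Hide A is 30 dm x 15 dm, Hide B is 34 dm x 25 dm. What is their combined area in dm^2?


1300 dm^2

Hide A area = 30 x 15 = 450 dm^2
Hide B area = 34 x 25 = 850 dm^2
Total = 450 + 850 = 1300 dm^2


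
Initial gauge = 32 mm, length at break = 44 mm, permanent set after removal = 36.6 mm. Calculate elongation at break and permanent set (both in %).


Elongation at break = (44 - 32) / 32 x 100 = 37.5%
Permanent set = (36.6 - 32) / 32 x 100 = 14.4%


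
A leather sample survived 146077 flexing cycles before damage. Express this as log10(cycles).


log10(146077) = 5.16


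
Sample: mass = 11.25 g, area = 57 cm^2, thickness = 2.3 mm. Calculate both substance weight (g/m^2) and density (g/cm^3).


Substance weight = 1973.7 g/m^2
Density = 0.858 g/cm^3

SW = 11.25 / 57 x 10000 = 1973.7 g/m^2
Volume = 57 x 2.3 / 10 = 13.11 cm^3
Density = 11.25 / 13.11 = 0.858 g/cm^3


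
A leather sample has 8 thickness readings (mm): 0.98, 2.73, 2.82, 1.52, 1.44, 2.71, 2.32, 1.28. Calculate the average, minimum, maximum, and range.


Average = 1.98 mm
Min = 0.98 mm
Max = 2.82 mm
Range = 1.84 mm


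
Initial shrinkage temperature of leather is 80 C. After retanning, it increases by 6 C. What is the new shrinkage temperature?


New Ts = 80 + 6 = 86 C


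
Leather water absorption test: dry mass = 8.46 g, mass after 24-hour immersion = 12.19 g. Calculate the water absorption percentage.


Water absorbed = 12.19 - 8.46 = 3.73 g
WA% = 3.73 / 8.46 x 100 = 44.1%


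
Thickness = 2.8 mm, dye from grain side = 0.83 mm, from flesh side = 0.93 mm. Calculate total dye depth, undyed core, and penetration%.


Total dyed = 1.76 mm
Undyed core = 1.04 mm
Penetration = 62.9%


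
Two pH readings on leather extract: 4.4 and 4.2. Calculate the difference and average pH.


Difference = |4.4 - 4.2| = 0.2
Average = (4.4 + 4.2) / 2 = 4.30


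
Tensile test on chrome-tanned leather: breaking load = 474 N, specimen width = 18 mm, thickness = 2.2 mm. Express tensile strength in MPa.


Cross-section = 18 x 2.2 = 39.6 mm^2
TS = 474 / 39.6 = 11.97 MPa
(1 N/mm^2 = 1 MPa)


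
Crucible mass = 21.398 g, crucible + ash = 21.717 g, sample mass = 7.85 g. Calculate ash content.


Ash mass = 21.717 - 21.398 = 0.319 g
Ash% = 0.319 / 7.85 x 100 = 4.06%


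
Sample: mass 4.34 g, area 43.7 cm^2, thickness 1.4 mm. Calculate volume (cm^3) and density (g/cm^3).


Thickness in cm = 1.4 / 10 = 0.14 cm
Volume = 43.7 x 0.14 = 6.118 cm^3
Density = 4.34 / 6.118 = 0.709 g/cm^3


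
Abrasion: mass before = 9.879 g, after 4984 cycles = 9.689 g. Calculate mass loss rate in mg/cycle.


Mass loss = 9.879 - 9.689 = 0.190 g
Rate = 0.190 / 4984 x 1000 = 0.038 mg/cycle


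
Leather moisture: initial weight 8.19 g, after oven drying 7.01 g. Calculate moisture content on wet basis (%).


14.4%


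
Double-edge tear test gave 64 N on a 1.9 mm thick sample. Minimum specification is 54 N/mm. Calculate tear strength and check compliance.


Tear strength = 33.7 N/mm
Compliant: No

Tear strength = 64 / 1.9 = 33.7 N/mm
Required minimum = 54 N/mm
Compliant: No


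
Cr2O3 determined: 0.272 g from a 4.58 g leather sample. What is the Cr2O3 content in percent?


Cr2O3% = 0.272 / 4.58 x 100
Cr2O3% = 5.94%


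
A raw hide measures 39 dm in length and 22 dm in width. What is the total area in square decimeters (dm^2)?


Area = length x width
Area = 39 x 22 = 858 dm^2


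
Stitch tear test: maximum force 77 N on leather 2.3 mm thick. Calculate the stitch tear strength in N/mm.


33.5 N/mm

Stitch tear strength = force / thickness
STS = 77 / 2.3 = 33.5 N/mm


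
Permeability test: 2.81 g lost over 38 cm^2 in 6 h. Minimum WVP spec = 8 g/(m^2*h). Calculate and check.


WVP = 123.25 g/(m^2*h)
Meets specification: Yes


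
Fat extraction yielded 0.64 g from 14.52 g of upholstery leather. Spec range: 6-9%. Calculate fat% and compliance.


Fat% = 0.64 / 14.52 x 100 = 4.4%
Spec range: 6-9%
Compliant: No


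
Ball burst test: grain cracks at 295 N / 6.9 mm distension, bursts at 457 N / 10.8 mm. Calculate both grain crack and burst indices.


Crack index = 42.8 N/mm
Burst index = 42.3 N/mm

Crack index = 295 / 6.9 = 42.8 N/mm
Burst index = 457 / 10.8 = 42.3 N/mm


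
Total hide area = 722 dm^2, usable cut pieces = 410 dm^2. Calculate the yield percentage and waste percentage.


Yield = 56.8%
Waste = 43.2%


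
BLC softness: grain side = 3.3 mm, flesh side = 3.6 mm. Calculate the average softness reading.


Average = (3.3 + 3.6) / 2
Average = 3.45 mm


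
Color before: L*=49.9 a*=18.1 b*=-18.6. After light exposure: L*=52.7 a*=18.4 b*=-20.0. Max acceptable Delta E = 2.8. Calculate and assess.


Delta E = 3.14
Passes: No

dL = 2.8, da = 0.3, db = -1.4
dE = sqrt((2.8)^2 + (0.3)^2 + (-1.4)^2) = 3.14
Max = 2.8
Passes: No


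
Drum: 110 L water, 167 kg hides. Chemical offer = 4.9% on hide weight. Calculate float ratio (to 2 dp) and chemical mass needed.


Float ratio = 110 / 167 = 0.66
Chemical = 167 x 4.9 / 100 = 8.183 kg


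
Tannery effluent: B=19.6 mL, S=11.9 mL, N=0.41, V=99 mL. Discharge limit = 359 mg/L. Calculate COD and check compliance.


COD = (19.6 - 11.9) x 0.41 x 8000 / 99 = 255.1 mg/L
Limit: 359 mg/L
Compliant: Yes


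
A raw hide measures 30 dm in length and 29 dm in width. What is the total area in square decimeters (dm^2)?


870 dm^2


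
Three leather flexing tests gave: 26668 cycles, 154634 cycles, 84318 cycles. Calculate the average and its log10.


Average = 88540 cycles
log10 = 4.95

Average = (26668 + 154634 + 84318) / 3 = 88540 cycles
log10(88540) = 4.95


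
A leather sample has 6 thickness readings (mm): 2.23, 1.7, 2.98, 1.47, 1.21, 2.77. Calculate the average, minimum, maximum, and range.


Average = 2.06 mm
Min = 1.21 mm
Max = 2.98 mm
Range = 1.77 mm


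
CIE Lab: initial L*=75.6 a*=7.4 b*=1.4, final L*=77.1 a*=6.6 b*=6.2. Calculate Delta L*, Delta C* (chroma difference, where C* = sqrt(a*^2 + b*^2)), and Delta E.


Delta L* = 77.1 - 75.6 = 1.5
C1* = sqrt((7.4)^2 + (1.4)^2) = 7.531
C2* = sqrt((6.6)^2 + (6.2)^2) = 9.055
Delta C* = 9.055 - 7.531 = 1.52
Delta E = sqrt((1.5)^2 + (-0.8)^2 + (4.8)^2) = 5.09


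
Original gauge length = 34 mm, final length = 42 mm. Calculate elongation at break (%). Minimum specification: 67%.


Elongation = 23.5%
Meets spec: No


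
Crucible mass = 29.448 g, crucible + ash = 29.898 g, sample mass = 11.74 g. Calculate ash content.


Ash mass = 0.450 g
Ash content = 3.83%


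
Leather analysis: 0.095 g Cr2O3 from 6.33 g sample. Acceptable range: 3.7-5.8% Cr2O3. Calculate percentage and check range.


Cr2O3% = 0.095 / 6.33 x 100 = 1.50%
Acceptable range: 3.7 to 5.8%
Within range: No


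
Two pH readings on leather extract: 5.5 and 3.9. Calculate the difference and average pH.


Difference = |5.5 - 3.9| = 1.6
Average = (5.5 + 3.9) / 2 = 4.70


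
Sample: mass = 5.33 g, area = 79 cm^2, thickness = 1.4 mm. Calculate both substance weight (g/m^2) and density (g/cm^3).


SW = 5.33 / 79 x 10000 = 674.7 g/m^2
Volume = 79 x 1.4 / 10 = 11.06 cm^3
Density = 5.33 / 11.06 = 0.482 g/cm^3


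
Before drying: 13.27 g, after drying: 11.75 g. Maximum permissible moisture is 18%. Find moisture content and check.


Moisture content = 11.5%
Acceptable: Yes

MC = (13.27 - 11.75) / 13.27 x 100 = 11.5%
Maximum: 18%
Acceptable: Yes


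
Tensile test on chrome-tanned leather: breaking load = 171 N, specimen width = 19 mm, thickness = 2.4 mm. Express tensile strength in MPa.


Cross-section = 19 x 2.4 = 45.6 mm^2
TS = 171 / 45.6 = 3.75 MPa
(1 N/mm^2 = 1 MPa)


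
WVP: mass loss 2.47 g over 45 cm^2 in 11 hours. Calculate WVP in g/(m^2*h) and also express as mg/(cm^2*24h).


WVP = 2.47 / (45 x 11) x 10000 = 49.90 g/(m^2*h)
Mass loss in mg = 2.47 x 1000 = 2470 mg
Per cm^2 per 24h in mg: 2470 x 24 / (45 x 11) = 59280 / 495 = 119.76 mg/(cm^2*24h)
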